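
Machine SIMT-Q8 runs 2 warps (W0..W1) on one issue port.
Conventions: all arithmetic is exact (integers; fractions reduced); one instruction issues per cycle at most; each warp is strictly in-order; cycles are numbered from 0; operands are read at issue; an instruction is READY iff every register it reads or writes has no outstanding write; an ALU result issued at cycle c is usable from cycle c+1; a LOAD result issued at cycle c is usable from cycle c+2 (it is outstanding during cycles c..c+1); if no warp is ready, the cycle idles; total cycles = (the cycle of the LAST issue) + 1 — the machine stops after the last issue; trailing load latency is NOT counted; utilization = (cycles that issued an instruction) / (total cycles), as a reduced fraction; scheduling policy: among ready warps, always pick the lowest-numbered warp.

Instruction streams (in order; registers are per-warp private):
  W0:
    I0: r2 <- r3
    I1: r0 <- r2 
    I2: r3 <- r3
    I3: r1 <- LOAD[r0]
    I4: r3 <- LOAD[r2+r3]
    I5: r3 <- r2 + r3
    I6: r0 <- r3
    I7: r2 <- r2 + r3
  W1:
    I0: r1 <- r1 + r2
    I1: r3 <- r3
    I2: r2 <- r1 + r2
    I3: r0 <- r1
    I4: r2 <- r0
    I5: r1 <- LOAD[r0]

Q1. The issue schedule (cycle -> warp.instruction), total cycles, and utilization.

cycle 0: W0.I0
cycle 1: W0.I1
cycle 2: W0.I2
cycle 3: W0.I3
cycle 4: W0.I4
cycle 5: W1.I0
cycle 6: W0.I5
cycle 7: W0.I6
cycle 8: W0.I7
cycle 9: W1.I1
cycle 10: W1.I2
cycle 11: W1.I3
cycle 12: W1.I4
cycle 13: W1.I5

Answer: 14 cycles, utilization 1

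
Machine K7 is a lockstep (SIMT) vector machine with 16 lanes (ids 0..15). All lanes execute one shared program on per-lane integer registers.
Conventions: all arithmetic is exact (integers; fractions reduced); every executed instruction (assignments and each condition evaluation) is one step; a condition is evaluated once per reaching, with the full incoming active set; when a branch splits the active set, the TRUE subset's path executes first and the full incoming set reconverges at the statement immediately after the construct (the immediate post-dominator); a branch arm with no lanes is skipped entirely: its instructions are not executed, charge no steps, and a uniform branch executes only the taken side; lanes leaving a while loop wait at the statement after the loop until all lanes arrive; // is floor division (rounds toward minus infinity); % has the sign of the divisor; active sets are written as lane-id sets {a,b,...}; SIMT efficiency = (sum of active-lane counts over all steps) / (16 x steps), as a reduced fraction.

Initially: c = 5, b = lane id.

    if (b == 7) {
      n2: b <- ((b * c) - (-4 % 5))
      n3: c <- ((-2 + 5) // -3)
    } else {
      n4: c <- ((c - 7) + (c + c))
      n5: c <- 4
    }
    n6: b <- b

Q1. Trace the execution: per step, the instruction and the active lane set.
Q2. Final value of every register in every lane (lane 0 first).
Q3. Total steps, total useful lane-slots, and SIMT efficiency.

step 0: eval (b == 7)                {0,1,2,3,4,5,6,7,8,9,10,11,12,13,14,15}
step 1: b <- ((b * c) - (-4 % 5))    {7}
step 2: c <- ((-2 + 5) // -3)        {7}
step 3: c <- ((c - 7) + (c + c))     {0,1,2,3,4,5,6,8,9,10,11,12,13,14,15}
step 4: c <- 4                       {0,1,2,3,4,5,6,8,9,10,11,12,13,14,15}
step 5: b <- b                       {0,1,2,3,4,5,6,7,8,9,10,11,12,13,14,15}

Answer: 6 steps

c: 4,4,4,4,4,4,4,-1,4,4,4,4,4,4,4,4
b: 0,1,2,3,4,5,6,34,8,9,10,11,12,13,14,15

steps = 6; useful = 64; efficiency = 64/96 = 2/3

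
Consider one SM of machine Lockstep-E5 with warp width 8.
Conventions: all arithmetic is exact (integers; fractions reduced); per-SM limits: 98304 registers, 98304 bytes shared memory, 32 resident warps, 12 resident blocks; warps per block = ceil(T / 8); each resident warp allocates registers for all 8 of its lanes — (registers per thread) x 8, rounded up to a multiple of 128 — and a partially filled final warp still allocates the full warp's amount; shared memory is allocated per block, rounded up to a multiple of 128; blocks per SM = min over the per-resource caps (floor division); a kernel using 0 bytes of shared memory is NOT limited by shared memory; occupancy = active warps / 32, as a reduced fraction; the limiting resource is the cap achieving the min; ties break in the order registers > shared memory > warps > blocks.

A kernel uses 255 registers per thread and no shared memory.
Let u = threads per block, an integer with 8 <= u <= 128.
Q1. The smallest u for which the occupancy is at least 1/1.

Answer: u = 25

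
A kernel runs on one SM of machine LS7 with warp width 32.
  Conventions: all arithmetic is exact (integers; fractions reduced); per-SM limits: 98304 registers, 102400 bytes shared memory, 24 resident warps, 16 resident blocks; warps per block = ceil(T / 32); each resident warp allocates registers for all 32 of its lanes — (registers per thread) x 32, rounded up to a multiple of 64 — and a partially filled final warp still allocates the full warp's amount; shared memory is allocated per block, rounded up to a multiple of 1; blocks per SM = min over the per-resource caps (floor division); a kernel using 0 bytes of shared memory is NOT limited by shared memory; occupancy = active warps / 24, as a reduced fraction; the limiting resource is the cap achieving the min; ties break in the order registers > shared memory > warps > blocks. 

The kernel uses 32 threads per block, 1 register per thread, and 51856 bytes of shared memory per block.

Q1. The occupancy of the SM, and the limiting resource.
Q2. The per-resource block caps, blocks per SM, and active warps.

Answer: occupancy 1/24, limited by shared memory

registers: 1536 blocks
shared memory: 1 block
warps: 24 blocks
blocks: 16 blocks

Answer: 1 block, 1 active warp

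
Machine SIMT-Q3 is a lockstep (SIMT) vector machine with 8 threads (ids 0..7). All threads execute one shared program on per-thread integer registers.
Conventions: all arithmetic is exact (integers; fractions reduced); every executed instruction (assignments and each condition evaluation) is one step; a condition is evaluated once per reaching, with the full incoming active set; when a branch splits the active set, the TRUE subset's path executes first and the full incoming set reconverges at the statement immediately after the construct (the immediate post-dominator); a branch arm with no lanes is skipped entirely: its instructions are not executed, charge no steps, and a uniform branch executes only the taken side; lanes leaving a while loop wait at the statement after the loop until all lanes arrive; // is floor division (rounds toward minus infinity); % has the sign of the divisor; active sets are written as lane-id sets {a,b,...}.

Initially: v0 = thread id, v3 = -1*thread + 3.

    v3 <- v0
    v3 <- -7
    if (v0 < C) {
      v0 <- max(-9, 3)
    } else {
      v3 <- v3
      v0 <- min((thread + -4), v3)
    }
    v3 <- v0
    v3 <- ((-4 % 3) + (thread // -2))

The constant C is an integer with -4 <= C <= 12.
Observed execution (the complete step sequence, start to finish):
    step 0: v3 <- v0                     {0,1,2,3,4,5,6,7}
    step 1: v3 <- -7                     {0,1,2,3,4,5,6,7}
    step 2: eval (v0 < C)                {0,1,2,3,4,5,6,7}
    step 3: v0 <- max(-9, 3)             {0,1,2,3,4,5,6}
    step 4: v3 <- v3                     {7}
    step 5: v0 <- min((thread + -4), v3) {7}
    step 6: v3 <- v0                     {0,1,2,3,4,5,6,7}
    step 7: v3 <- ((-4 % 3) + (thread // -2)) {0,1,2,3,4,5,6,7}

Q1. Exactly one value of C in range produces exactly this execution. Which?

Answer: C = 7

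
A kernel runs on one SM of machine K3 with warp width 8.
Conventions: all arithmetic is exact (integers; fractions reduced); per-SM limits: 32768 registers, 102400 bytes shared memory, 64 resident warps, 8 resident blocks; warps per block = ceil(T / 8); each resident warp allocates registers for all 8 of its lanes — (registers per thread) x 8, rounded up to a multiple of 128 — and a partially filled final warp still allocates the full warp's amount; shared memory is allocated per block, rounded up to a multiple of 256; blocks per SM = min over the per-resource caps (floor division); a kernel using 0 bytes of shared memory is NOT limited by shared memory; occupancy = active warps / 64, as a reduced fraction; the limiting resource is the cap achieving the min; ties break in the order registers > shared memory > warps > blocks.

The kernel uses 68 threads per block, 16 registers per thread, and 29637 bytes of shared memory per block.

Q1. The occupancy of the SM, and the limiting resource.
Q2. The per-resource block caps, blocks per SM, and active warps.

Answer: occupancy 27/64, limited by shared memory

registers: 28 blocks
shared memory: 3 blocks
warps: 7 blocks
blocks: 8 blocks

Answer: 3 blocks, 27 active warps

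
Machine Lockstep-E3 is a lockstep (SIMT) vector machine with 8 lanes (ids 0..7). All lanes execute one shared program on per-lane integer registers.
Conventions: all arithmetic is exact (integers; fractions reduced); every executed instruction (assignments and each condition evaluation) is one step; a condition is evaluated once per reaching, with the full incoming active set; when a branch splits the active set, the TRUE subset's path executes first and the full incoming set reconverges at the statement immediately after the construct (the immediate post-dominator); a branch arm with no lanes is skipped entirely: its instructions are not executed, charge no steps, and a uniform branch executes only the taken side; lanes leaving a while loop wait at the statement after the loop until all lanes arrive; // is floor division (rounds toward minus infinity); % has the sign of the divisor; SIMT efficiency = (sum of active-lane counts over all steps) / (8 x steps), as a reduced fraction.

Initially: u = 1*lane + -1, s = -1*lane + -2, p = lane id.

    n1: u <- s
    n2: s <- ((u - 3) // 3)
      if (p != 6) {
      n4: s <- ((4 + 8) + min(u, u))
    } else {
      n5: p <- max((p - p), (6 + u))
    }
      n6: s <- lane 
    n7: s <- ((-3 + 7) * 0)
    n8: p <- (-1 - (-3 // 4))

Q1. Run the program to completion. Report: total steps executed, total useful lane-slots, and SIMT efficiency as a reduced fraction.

Answer: 8 steps, 56 useful, 7/8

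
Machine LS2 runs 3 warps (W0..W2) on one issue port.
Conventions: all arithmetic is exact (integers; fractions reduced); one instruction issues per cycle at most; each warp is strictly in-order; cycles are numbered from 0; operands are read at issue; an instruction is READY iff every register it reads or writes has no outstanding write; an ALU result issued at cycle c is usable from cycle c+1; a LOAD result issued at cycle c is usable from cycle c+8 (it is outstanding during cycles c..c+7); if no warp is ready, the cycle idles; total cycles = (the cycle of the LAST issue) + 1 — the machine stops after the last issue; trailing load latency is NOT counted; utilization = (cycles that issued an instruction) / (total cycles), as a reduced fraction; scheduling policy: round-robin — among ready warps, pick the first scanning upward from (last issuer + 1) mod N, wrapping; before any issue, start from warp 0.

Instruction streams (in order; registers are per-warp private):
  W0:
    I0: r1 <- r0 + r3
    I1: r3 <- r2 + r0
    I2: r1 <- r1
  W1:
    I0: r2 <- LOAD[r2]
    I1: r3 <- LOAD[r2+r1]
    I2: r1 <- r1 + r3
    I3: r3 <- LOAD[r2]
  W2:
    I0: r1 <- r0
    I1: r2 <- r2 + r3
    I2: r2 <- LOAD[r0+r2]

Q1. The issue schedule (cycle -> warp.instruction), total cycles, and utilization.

cycle 0: W0.I0
cycle 1: W1.I0
cycle 2: W2.I0
cycle 3: W0.I1
cycle 4: W2.I1
cycle 5: W0.I2
cycle 6: W2.I2
cycle 7: idle
cycle 8: idle
cycle 9: W1.I1
cycle 10: idle
cycle 11: idle
cycle 12: idle
cycle 13: idle
cycle 14: idle
cycle 15: idle
cycle 16: idle
cycle 17: W1.I2
cycle 18: W1.I3

Answer: 19 cycles, utilization 10/19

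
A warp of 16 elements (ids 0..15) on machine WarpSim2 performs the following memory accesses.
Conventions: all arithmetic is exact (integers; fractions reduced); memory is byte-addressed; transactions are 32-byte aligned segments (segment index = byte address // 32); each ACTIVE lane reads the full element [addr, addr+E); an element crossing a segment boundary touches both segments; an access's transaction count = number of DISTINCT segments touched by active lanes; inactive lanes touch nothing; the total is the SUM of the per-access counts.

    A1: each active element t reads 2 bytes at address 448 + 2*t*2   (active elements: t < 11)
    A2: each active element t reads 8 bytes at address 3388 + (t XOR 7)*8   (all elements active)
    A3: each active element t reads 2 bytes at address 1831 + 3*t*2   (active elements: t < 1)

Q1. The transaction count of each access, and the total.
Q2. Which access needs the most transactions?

A1: 2 transactions
A2: 5 transactions
A3: 1 transaction

Answer: 2,5,1; total 8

Answer: A2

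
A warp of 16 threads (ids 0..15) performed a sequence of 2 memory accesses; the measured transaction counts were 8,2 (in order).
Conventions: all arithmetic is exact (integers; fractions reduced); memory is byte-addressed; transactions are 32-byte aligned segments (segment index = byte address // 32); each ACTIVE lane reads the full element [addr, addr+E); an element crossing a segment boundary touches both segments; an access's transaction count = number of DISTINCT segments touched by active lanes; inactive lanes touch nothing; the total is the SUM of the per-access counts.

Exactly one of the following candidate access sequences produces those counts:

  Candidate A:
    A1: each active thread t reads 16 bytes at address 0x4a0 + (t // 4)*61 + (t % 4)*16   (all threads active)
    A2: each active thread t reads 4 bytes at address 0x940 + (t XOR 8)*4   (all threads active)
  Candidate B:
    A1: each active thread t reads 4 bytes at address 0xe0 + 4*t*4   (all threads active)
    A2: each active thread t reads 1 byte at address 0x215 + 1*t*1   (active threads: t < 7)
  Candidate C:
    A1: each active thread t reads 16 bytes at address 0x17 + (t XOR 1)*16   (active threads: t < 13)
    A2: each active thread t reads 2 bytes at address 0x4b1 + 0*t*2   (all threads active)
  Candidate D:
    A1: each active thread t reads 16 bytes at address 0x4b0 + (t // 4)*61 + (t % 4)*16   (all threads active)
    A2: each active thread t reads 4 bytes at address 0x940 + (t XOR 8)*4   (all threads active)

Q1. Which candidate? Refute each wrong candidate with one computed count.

B: A2 gives 1 transaction, not 2
C: A2 gives 1 transaction, not 2
D: A1 gives 9 transactions, not 8
A: all counts match (8,2)

Answer: A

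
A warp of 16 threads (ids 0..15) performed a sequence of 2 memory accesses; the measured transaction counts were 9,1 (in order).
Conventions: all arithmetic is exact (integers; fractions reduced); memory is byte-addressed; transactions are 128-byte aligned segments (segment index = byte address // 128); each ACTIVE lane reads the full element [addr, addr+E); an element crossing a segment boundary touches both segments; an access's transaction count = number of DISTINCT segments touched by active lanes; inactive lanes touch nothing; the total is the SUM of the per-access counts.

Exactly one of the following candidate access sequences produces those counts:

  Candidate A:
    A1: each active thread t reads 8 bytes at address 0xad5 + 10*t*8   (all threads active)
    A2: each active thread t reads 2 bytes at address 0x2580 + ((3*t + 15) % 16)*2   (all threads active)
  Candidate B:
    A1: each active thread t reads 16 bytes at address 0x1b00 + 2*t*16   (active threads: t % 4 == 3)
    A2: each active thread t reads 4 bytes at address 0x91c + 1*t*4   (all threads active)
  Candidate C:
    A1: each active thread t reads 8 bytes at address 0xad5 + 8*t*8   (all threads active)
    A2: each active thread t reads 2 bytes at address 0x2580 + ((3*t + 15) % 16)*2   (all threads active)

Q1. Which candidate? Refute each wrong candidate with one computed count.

A: A1 gives 11 transactions, not 9
B: A1 gives 4 transactions, not 9
C: all counts match (9,1)

Answer: C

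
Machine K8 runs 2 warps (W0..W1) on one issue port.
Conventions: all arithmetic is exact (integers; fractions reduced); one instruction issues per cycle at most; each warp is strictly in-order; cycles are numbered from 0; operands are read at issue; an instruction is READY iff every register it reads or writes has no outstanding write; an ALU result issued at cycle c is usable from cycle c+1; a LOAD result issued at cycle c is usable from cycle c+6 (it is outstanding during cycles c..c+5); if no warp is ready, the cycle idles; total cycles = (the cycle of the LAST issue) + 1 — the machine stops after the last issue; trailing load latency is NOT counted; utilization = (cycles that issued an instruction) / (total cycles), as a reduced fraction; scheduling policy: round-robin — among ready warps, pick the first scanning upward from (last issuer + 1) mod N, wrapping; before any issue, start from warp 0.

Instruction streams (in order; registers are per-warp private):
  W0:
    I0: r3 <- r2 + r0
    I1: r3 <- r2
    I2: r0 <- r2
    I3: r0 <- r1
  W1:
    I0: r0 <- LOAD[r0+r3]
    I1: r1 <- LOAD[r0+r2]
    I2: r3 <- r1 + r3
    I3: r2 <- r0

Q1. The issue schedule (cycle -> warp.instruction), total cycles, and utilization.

cycle 0: W0.I0
cycle 1: W1.I0
cycle 2: W0.I1
cycle 3: W0.I2
cycle 4: W0.I3
cycle 5: idle
cycle 6: idle
cycle 7: W1.I1
cycle 8: idle
cycle 9: idle
cycle 10: idle
cycle 11: idle
cycle 12: idle
cycle 13: W1.I2
cycle 14: W1.I3

Answer: 15 cycles, utilization 8/15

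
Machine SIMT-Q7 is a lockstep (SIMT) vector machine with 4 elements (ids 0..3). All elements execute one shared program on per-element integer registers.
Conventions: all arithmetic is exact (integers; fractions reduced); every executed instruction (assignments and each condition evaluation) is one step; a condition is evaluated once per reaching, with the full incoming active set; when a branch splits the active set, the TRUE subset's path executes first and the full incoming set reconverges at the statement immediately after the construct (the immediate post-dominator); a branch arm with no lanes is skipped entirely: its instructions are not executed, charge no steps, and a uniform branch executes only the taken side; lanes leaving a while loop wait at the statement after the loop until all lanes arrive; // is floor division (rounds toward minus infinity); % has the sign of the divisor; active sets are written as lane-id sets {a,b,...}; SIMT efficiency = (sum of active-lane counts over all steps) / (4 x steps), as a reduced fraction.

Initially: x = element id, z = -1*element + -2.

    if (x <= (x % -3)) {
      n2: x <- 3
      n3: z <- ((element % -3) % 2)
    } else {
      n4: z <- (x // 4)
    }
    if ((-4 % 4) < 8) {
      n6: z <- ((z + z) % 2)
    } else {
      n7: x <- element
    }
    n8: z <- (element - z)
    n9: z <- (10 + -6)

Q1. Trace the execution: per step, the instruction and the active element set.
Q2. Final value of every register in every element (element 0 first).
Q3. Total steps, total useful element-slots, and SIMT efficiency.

step 0: eval (x <= (x % -3))         {0,1,2,3}
step 1: x <- 3                       {0}
step 2: z <- ((element % -3) % 2)    {0}
step 3: z <- (x // 4)                {1,2,3}
step 4: eval ((-4 % 4) < 8)          {0,1,2,3}
step 5: z <- ((z + z) % 2)           {0,1,2,3}
step 6: z <- (element - z)           {0,1,2,3}
step 7: z <- (10 + -6)               {0,1,2,3}

Answer: 8 steps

x: 3,1,2,3
z: 4,4,4,4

steps = 8; useful = 25; efficiency = 25/32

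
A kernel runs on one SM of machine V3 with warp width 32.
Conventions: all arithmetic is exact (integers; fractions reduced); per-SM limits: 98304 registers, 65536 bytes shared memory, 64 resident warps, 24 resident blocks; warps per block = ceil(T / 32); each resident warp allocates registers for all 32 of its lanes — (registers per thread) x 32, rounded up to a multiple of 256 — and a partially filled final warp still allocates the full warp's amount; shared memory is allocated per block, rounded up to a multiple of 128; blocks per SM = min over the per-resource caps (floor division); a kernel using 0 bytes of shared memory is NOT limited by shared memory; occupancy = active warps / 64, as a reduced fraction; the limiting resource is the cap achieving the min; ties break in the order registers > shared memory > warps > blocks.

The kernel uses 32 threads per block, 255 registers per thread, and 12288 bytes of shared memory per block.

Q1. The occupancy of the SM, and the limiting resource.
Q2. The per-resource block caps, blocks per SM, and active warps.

Answer: occupancy 5/64, limited by shared memory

registers: 12 blocks
shared memory: 5 blocks
warps: 64 blocks
blocks: 24 blocks

Answer: 5 blocks, 5 active warps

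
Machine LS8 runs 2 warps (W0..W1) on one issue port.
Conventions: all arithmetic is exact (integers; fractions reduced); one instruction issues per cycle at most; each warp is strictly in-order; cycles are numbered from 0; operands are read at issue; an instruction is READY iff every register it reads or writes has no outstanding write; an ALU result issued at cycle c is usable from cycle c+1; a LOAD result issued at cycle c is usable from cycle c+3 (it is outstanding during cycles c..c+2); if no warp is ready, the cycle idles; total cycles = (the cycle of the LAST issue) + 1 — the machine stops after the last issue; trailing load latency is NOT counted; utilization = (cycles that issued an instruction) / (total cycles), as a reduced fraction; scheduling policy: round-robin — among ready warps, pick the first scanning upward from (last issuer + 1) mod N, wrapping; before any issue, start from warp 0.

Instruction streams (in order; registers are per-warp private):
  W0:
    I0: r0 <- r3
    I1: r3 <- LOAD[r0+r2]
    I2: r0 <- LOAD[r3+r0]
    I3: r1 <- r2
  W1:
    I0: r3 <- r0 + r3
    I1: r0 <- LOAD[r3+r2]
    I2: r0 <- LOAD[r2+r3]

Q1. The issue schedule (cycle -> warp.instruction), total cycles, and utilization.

cycle 0: W0.I0
cycle 1: W1.I0
cycle 2: W0.I1
cycle 3: W1.I1
cycle 4: idle
cycle 5: W0.I2
cycle 6: W1.I2
cycle 7: W0.I3

Answer: 8 cycles, utilization 7/8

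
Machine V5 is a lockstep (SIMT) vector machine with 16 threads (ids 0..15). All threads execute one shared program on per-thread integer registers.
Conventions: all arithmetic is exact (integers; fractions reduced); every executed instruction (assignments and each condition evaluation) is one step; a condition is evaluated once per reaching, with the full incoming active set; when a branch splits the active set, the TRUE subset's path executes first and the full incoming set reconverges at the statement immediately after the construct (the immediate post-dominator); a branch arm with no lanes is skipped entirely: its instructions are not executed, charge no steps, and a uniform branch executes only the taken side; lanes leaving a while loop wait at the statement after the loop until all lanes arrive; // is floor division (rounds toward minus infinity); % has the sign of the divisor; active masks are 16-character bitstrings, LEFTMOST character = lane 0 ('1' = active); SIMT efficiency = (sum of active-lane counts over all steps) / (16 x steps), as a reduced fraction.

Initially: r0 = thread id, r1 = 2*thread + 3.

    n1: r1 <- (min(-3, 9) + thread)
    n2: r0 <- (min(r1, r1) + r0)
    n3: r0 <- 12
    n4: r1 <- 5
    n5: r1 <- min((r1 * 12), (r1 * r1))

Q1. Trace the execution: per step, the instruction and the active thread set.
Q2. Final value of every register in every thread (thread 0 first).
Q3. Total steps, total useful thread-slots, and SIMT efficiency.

step 0: r1 <- (min(-3, 9) + thread)  1111111111111111
step 1: r0 <- (min(r1, r1) + r0)     1111111111111111
step 2: r0 <- 12                     1111111111111111
step 3: r1 <- 5                      1111111111111111
step 4: r1 <- min((r1 * 12), (r1 * r1)) 1111111111111111

Answer: 5 steps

r0: 12,12,12,12,12,12,12,12,12,12,12,12,12,12,12,12
r1: 25,25,25,25,25,25,25,25,25,25,25,25,25,25,25,25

steps = 5; useful = 80; efficiency = 80/80 = 1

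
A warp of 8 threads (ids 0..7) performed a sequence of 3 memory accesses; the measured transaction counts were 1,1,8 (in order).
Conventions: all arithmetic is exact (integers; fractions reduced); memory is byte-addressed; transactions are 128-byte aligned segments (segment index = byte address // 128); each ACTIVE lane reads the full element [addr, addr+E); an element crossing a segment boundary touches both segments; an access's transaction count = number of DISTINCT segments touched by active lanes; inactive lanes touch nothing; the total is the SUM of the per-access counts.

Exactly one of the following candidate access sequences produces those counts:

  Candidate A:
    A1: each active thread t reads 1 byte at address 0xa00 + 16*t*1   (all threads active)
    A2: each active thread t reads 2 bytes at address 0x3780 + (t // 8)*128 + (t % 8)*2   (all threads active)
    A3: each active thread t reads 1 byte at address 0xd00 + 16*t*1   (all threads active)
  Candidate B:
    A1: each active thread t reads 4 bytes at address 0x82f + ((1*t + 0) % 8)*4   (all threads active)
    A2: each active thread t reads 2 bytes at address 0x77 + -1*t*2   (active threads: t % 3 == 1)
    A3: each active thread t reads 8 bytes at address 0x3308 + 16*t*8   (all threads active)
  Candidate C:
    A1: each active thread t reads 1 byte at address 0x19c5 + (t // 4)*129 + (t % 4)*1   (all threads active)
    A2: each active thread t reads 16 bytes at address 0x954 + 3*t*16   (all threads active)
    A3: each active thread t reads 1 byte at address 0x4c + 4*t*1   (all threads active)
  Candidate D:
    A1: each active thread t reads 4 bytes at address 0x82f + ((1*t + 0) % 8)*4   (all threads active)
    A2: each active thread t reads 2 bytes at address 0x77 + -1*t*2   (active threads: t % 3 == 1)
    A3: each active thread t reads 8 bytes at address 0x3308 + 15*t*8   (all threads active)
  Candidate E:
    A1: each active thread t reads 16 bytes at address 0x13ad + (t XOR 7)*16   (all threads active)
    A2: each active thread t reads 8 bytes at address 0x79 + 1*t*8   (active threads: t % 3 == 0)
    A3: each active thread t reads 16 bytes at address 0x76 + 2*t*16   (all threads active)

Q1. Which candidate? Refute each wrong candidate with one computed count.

A: A3 gives 1 transaction, not 8
C: A1 gives 2 transactions, not 1
D: A3 gives 7 transactions, not 8
E: A1 gives 2 transactions, not 1
B: all counts match (1,1,8)

Answer: B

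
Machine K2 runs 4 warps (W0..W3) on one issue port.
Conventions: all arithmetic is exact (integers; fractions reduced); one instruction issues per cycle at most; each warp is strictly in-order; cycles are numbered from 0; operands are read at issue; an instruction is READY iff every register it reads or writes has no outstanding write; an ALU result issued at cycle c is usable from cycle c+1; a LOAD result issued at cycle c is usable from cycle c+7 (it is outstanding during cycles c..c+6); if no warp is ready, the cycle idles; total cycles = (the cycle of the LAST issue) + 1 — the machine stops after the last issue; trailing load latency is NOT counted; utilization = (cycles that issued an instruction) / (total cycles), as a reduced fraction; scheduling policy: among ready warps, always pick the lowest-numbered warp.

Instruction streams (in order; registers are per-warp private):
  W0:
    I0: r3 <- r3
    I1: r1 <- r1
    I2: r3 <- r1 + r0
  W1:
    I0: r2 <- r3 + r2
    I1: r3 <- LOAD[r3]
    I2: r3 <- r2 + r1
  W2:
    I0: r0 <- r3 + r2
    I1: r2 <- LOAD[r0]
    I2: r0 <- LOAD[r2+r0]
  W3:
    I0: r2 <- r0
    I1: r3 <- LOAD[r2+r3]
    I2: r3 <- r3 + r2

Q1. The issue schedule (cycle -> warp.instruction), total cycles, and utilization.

cycle 0: W0.I0
cycle 1: W0.I1
cycle 2: W0.I2
cycle 3: W1.I0
cycle 4: W1.I1
cycle 5: W2.I0
cycle 6: W2.I1
cycle 7: W3.I0
cycle 8: W3.I1
cycle 9: idle
cycle 10: idle
cycle 11: W1.I2
cycle 12: idle
cycle 13: W2.I2
cycle 14: idle
cycle 15: W3.I2

Answer: 16 cycles, utilization 3/4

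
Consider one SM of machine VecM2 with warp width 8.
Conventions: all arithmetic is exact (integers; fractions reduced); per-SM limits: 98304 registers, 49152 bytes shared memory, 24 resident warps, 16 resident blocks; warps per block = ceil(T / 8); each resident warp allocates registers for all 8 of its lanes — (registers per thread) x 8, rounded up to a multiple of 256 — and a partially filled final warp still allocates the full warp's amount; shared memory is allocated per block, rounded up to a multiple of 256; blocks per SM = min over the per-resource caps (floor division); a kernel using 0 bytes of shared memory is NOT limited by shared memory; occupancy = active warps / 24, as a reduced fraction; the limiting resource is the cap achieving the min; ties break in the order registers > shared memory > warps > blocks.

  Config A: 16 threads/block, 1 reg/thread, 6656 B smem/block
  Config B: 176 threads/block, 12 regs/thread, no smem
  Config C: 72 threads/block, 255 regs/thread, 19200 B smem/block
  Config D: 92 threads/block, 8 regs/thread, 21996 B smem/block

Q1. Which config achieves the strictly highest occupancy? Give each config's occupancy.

occupancies: A 7/12, B 11/12, C 3/4, D 1

Answer: D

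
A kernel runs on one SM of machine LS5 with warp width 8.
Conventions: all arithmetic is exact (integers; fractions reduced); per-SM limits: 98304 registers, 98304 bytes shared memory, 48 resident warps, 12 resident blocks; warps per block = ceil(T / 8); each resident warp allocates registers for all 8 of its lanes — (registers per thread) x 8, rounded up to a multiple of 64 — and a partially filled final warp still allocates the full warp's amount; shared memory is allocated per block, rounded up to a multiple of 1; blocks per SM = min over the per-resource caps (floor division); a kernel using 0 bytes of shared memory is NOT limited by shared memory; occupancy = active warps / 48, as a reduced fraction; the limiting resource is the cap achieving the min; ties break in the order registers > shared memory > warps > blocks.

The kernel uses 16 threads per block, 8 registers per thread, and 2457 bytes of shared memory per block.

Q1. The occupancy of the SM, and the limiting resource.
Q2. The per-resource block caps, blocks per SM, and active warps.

Answer: occupancy 1/2, limited by blocks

registers: 768 blocks
shared memory: 40 blocks
warps: 24 blocks
blocks: 12 blocks

Answer: 12 blocks, 24 active warps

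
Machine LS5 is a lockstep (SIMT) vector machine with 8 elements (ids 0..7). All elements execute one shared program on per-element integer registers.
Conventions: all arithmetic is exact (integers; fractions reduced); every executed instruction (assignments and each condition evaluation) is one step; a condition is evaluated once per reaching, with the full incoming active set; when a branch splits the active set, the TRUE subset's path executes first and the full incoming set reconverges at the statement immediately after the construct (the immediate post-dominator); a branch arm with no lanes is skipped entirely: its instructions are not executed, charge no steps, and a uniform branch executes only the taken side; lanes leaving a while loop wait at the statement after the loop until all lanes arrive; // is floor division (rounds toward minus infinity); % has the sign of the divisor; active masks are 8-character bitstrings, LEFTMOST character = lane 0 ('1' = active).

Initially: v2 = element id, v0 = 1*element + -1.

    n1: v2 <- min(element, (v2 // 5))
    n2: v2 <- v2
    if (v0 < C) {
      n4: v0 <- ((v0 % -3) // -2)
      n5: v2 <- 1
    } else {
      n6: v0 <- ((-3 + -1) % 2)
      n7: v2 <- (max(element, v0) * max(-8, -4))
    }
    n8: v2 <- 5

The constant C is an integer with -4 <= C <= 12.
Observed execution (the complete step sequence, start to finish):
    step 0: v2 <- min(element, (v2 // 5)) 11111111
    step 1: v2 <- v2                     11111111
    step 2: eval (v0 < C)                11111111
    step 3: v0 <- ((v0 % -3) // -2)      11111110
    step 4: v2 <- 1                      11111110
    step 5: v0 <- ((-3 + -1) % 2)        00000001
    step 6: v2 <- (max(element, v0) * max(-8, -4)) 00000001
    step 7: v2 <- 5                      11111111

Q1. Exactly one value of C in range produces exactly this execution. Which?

Answer: C = 6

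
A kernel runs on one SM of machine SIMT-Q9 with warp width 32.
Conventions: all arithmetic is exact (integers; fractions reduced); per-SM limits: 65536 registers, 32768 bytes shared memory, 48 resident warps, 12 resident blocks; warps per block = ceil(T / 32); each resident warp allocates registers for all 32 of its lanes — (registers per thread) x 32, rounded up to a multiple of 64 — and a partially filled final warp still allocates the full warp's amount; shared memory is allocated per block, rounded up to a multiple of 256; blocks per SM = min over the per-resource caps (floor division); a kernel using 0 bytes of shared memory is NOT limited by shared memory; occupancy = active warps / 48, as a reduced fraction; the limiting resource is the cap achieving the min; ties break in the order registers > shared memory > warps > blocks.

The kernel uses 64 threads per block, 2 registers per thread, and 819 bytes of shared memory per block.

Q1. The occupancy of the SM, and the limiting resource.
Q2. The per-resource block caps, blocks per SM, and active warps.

Answer: occupancy 1/2, limited by blocks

registers: 512 blocks
shared memory: 32 blocks
warps: 24 blocks
blocks: 12 blocks

Answer: 12 blocks, 24 active warps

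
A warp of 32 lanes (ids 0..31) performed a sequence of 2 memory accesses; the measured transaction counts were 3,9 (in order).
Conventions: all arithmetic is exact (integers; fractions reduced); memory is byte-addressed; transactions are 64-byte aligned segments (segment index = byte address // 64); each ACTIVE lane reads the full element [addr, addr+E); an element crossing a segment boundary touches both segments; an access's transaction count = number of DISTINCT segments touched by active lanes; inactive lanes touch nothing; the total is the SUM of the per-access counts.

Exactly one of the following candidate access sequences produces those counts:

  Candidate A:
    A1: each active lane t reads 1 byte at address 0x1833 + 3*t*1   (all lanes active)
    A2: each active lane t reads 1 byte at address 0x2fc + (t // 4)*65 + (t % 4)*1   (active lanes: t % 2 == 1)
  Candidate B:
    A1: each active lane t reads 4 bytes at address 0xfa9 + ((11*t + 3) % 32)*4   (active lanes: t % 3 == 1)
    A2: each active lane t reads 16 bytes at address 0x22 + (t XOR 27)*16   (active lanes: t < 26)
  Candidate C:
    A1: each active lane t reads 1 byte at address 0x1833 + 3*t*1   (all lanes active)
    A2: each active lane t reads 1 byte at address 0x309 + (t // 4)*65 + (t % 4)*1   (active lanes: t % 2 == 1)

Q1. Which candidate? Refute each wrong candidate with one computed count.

B: A1 gives 2 transactions, not 3
C: A2 gives 8 transactions, not 9
A: all counts match (3,9)

Answer: A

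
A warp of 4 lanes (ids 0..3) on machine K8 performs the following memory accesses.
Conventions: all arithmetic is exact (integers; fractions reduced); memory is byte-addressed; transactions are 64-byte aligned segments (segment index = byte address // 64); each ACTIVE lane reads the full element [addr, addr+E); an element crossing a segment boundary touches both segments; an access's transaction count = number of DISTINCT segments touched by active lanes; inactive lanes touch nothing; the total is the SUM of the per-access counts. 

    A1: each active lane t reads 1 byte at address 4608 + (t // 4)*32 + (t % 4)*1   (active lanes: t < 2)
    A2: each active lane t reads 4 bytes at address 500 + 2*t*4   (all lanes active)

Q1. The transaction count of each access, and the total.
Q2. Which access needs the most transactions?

A1: 1 transaction
A2: 2 transactions

Answer: 1,2; total 3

Answer: A2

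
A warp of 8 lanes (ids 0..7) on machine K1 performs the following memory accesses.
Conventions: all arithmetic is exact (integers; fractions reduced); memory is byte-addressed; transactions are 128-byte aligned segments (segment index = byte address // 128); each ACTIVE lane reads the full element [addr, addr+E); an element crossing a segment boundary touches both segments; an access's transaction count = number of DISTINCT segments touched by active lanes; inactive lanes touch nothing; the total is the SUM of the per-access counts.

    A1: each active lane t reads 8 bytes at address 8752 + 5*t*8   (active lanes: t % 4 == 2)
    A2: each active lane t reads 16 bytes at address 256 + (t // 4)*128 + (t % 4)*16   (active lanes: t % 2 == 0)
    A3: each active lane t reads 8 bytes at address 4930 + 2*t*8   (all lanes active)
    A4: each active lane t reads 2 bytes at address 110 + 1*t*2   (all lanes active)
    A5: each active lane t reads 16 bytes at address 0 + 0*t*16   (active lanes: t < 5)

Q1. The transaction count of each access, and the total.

A1: 2 transactions
A2: 2 transactions
A3: 2 transactions
A4: 1 transaction
A5: 1 transaction

Answer: 2,2,2,1,1; total 8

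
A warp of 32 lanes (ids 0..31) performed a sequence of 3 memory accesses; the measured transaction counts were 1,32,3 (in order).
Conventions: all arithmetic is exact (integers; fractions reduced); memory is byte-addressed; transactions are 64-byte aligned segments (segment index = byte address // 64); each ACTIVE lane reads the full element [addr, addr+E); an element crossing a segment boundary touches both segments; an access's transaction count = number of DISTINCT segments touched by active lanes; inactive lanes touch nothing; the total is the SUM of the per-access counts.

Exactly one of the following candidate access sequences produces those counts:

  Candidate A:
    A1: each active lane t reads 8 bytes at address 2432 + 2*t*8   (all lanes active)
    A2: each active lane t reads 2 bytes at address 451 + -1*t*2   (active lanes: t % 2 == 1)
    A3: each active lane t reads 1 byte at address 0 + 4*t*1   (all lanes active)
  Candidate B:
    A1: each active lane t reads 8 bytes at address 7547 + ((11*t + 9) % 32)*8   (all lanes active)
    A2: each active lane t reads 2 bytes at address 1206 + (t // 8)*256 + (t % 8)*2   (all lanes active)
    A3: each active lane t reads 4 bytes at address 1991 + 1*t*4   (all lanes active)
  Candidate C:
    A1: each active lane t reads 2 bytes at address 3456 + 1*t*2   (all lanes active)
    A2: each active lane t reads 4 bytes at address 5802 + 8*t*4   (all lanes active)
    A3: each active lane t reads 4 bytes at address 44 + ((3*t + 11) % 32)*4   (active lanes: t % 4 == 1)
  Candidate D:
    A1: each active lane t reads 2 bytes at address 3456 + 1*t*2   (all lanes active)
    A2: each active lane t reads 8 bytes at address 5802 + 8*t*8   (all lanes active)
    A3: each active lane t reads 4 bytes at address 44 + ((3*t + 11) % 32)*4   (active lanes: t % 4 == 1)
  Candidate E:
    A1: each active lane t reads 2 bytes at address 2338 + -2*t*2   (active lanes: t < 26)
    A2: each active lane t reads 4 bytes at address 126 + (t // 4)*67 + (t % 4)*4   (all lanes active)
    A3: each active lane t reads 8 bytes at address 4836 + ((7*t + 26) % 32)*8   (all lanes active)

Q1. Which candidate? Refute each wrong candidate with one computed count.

A: A1 gives 8 transactions, not 1
B: A1 gives 5 transactions, not 1
C: A2 gives 17 transactions, not 32
E: A1 gives 3 transactions, not 1
D: all counts match (1,32,3)

Answer: D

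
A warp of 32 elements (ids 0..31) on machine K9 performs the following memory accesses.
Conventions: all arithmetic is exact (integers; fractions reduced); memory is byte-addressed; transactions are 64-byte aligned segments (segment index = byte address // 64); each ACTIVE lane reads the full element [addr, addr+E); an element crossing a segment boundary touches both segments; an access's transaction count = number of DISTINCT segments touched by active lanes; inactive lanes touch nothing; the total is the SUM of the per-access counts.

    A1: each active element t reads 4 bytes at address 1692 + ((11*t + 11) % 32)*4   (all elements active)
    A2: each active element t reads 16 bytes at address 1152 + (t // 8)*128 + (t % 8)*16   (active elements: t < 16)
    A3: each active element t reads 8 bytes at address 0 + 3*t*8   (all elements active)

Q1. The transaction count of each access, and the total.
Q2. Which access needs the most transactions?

A1: 3 transactions
A2: 4 transactions
A3: 12 transactions

Answer: 3,4,12; total 19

Answer: A3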